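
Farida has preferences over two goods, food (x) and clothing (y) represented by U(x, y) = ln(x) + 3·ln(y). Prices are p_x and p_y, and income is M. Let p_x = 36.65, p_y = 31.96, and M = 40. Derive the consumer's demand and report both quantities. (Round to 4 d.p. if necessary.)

MU_x/MU_y = (y)/(3·x); tangency sets this equal to p_x/p_y.
Rearranging, p_y·y = 3·p_x·x. Substituting into the budget gives p_x·x·(1 + 3) = M.
Demand: x*(p_x,p_y,M) = 0.25·M/p_x and y* = 0.75·M/p_y.
At p_x=36.65, p_y=31.96, M=40: x* = 0.25·40/36.65 = 0.2729, y* = 0.9387.

x* = 0.2729, y* = 0.9387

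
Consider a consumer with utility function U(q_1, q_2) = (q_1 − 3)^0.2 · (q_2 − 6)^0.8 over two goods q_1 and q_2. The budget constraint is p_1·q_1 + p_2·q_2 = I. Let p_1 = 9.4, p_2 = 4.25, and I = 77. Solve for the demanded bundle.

q_1* = 3.4957, q_2* = 10.3859

This is Cobb-Douglas in (q_1−3, q_2−6): tangency gives 0.2·p_2·(q_2−6) = 0.8·p_1·(q_1−3).
After buying the subsistence bundle (3, 6), a share 0.2 of the remaining income goes to q_1: q_1* = 3 + 0.2·(I − 3p_1 − 6p_2)/p_1.
Discretionary income = 77 − 3·9.4 − 6·4.25 = 23.3; q_1* = 3 + 0.2·23.3/9.4 = 3.4957; q_2* = 6 + 0.8·23.3/4.25 = 10.3859.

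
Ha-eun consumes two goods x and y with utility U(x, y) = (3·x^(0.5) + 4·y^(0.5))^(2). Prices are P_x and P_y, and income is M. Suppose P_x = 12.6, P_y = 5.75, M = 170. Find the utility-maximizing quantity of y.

From the CES first-order condition, (3/4)·(y/x)^(0.5) = P_x/P_y.
Solve for the ratio: y/x = [(4/3)·P_x/P_y]^(2).
Substitute y = (y/x)·x into the budget: x* = M/(P_x + P_y·(y/x)).
Numerically y/x = 8.53656, so x* = 170/(12.6 + 5.75·8.53656) = 2.7559 and y* = 8.53656·2.7559 = 23.5261.

y* = 23.5261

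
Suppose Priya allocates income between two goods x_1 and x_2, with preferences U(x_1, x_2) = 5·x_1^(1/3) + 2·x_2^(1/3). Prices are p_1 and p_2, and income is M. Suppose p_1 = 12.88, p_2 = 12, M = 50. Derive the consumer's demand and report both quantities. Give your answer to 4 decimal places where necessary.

x_1* = 3.0758, x_2* = 0.8653

From the CES first-order condition, (5/2)·(x_2/x_1)^(2/3) = p_1/p_2.
Solve for the ratio: x_2/x_1 = [(2/5)·p_1/p_2]^(1.5).
Substitute x_2 = (x_2/x_1)·x_1 into the budget: x_1* = M/(p_1 + p_2·(x_2/x_1)).
Numerically x_2/x_1 = 0.281314, so x_1* = 50/(12.88 + 12·0.281314) = 3.0758 and x_2* = 0.281314·3.0758 = 0.8653.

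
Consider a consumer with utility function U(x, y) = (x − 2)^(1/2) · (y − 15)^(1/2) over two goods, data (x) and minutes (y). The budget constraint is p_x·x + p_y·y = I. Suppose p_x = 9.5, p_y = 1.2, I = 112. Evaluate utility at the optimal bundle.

V = 11.1065

This is Cobb-Douglas in (x−2, y−15): tangency gives 0.5·p_y·(y−15) = 0.5·p_x·(x−2).
After buying the subsistence bundle (2, 15), a share 0.5 of the remaining income goes to x: x* = 2 + 0.5·(I − 2p_x − 15p_y)/p_x.
Discretionary income = 112 − 2·9.5 − 15·1.2 = 75; x* = 2 + 0.5·75/9.5 = 5.9474; y* = 15 + 0.5·75/1.2 = 46.25.
Utility at the optimum: U(5.9474, 46.25) = 11.1065.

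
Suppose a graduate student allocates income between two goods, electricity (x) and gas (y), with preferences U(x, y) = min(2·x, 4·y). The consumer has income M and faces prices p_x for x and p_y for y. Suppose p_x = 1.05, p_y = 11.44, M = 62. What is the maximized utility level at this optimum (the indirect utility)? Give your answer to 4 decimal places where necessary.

Leontief preferences: the optimum is at the kink where x/4 = y/2, i.e. y = (1/2)·x.
Budget: p_x·x + p_y·(1/2)·x = M, so (4·p_x + 2·p_y)·x = 4·M.
Demand: x*(p_x,p_y,M) = 4·M/(4·p_x + 2·p_y), y* = 2·M/(4·p_x + 2·p_y).
Here 4·1.05 + 2·11.44 = 27.08, giving x* = 9.1581 and y* = 4.579.
Utility at the optimum: U(9.1581, 4.579) = 18.3161.

V = 18.3161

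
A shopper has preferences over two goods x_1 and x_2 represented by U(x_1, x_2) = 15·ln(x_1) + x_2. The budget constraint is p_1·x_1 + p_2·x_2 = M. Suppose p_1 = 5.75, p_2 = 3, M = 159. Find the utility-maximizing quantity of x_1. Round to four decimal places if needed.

x_1* = 7.8261

MU_x_1 = 15/x_1, MU_x_2 = 1. Tangency: 15/x_1 = p_1/p_2.
So x_1*(p_1,p_2) = 15·p_2/p_1, independent of income; and x_2* = (M − 15·p_2)/p_2.
At the given prices: x_1* = 15·3/5.75 = 7.8261.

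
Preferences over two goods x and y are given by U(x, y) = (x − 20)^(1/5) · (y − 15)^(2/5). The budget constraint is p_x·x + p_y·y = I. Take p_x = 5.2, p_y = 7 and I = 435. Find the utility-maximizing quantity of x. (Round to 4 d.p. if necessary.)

MRS = (1/2)·(y−15)/(x−20). Tangency with p_x/p_y gives y−15 = 2·(p_x/p_y)·(x−20).
Substituting into the budget: x* = 20 + 1/3·(I − 20·p_x − 15·p_y)/p_x, and y* = 15 + 2/3·(…)/p_y.
Discretionary income = 435 − 20·5.2 − 15·7 = 226; x* = 20 + 1/3·226/5.2 = 34.4872.

x* = 34.4872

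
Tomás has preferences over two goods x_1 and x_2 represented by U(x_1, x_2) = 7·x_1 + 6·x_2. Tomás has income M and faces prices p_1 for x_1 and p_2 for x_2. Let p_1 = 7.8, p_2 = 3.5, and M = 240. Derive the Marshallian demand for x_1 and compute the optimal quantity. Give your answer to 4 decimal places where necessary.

x_1* = 0

Linear utility — the consumer picks whichever good has higher MU/price: 7/7.8 = 0.8974 vs 6/3.5 = 1.7143.
x_2 gives more utility per dollar, so spend all income on x_2: x_2* = M/p_2, x_1* = 0.
Numerically: x_1* = 0, x_2* = 68.5714.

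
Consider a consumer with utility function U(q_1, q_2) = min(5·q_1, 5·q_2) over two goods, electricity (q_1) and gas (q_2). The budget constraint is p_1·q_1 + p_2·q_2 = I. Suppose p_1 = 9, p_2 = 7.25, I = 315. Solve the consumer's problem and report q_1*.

q_1* = 19.3846

Leontief preferences: the optimum is at the kink where q_1/5 = q_2/5, i.e. q_2 = q_1.
Budget: p_1·q_1 + p_2·q_1 = I, so (5·p_1 + 5·p_2)·q_1 = 5·I.
Demand: q_1*(p_1,p_2,I) = 5·I/(5·p_1 + 5·p_2), q_2* = 5·I/(5·p_1 + 5·p_2).
Here 5·9 + 5·7.25 = 81.25, giving q_1* = 19.3846.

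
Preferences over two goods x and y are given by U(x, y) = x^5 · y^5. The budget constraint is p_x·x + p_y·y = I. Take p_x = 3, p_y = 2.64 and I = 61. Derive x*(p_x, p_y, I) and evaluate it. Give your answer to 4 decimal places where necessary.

Tangency: MRS = y/x = p_x/p_y.
Rearranging, p_y·y = p_x·x. Substituting into the budget gives p_x·x·(1 + 1) = I.
Demand: x*(p_x,p_y,I) = 0.5·I/p_x and y* = 0.5·I/p_y.
At p_x=3, p_y=2.64, I=61: x* = 0.5·61/3 = 10.1667.

x* = 10.1667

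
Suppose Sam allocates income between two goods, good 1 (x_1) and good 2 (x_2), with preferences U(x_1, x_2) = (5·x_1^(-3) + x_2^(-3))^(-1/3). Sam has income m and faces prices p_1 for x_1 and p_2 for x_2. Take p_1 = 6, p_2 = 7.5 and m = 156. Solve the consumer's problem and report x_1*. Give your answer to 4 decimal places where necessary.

x_1* = 14.5205

Substitute x_2 = (x_2/x_1)·x_1 into the budget: x_1* = m/(p_1 + p_2·(x_2/x_1)).
Numerically x_2/x_1 = 0.632456, so x_1* = 156/(6 + 7.5·0.632456) = 14.5205.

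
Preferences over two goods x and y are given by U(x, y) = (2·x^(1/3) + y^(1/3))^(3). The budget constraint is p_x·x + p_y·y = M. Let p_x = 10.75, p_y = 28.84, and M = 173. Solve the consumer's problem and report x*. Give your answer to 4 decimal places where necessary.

x* = 13.236

From the CES first-order condition, 2·(y/x)^(2/3) = p_x/p_y.
Solve for the ratio: y/x = [(1/2)·p_x/p_y]^(1.5).
Substitute y = (y/x)·x into the budget: x* = M/(p_x + p_y·(y/x)).
Numerically y/x = 0.080459, so x* = 173/(10.75 + 28.84·0.080459) = 13.236.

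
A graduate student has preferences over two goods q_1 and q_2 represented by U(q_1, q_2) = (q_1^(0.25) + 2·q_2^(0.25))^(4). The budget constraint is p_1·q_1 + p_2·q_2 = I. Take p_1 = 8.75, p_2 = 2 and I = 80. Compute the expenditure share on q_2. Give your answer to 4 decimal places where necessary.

share on q_2 = 0.8047

From the CES first-order condition, (1/2)·(q_2/q_1)^(0.75) = p_1/p_2.
Solve for the ratio: q_2/q_1 = [2·p_1/p_2]^(4/3).
Substitute q_2 = (q_2/q_1)·q_1 into the budget: q_1* = I/(p_1 + p_2·(q_2/q_1)).
Numerically q_2/q_1 = 18.030623, so q_1* = 80/(8.75 + 2·18.030623) = 1.7853 and q_2* = 18.030623·1.7853 = 32.1895.
Expenditure on q_2: 2·32.1895 = 64.3789; share = 0.8047.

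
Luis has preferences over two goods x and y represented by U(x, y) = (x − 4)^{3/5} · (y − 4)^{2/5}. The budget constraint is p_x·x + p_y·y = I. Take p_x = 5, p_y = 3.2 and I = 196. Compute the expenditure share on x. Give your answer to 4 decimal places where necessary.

share on x = 0.6016

MRS = (3/2)·(y−4)/(x−4). Tangency with p_x/p_y gives y−4 = (2/3)·(p_x/p_y)·(x−4).
Substituting into the budget: x* = 4 + 0.6·(I − 4·p_x − 4·p_y)/p_x, and y* = 4 + 0.4·(…)/p_y.
Discretionary income = 196 − 4·5 − 4·3.2 = 163.2; x* = 4 + 0.6·163.2/5 = 23.584; y* = 4 + 0.4·163.2/3.2 = 24.4.
Expenditure on x: 5·23.584 = 117.92; share = 0.6016.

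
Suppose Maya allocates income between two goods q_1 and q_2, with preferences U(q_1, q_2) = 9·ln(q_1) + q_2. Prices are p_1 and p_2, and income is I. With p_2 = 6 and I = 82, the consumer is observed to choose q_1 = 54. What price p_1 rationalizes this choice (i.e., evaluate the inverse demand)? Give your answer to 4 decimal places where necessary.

p_1 = 1

MU_q_1 = 9/q_1, MU_q_2 = 1. Tangency: 9/q_1 = p_1/p_2.
So q_1*(p_1,p_2) = 9·p_2/p_1, independent of income; and q_2* = (I − 9·p_2)/p_2.
Set q_1* = 54 in the demand function and solve for p_1: p_1 = 1.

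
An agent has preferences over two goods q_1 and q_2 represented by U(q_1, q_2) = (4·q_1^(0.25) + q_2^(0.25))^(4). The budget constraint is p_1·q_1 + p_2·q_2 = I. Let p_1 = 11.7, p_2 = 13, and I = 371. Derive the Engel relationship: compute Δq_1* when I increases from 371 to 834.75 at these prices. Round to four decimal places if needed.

MU_q_1 ∝ 4·q_1^(-0.75), MU_q_2 ∝ q_2^(-0.75), so MRS = 4·(q_2/q_1)^(0.75) = p_1/p_2.
Hence q_2/q_1 = ((1/4)·p_1/p_2)^(1/(0.75)), i.e. raised to the 4/3 power.
With the ratio pinned down, the budget gives q_1* = I/(p_1 + p_2·(q_2/q_1)) and q_2* = (q_2/q_1)·q_1*.
Numerically q_2/q_1 = 0.13685, so q_1* = 371/(11.7 + 13·0.13685) = 27.5242.
At I' = 834.75: q_1* = 61.9295. Change: 61.9295 − 27.5242 = 34.4053.

Δq_1* = 34.4053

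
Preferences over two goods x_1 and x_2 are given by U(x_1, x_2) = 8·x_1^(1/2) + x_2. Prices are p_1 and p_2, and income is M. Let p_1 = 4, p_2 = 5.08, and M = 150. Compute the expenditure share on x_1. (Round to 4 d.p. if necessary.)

Thus x_1* = (4·p_2/p_1)² — independent of M — with the rest of income spent on x_2.
Plugging in: x_1* = (4·5.08/4)² = 25.8064, x_2* = 9.2076.
Expenditure on x_1: 4·25.8064 = 103.2256; share = 0.6882.

share on x_1 = 0.6882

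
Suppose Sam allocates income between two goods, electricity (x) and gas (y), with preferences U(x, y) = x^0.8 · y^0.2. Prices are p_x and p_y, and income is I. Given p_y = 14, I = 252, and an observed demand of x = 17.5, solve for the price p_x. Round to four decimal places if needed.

p_x = 11.52

The MRS is 4·y/x. Set MRS = p_x/p_y.
So 0.8·p_y·y = 0.2·p_x·x; combined with the budget, a share 0.8 of income goes to x.
Demand: x*(p_x,p_y,I) = 0.8·I/p_x and y* = 0.2·I/p_y.
Set x* = 17.5 in the demand function and solve for p_x: p_x = 11.52.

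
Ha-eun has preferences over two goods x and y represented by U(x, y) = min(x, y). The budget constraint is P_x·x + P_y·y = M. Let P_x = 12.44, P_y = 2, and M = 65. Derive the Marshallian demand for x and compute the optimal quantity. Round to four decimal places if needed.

x* = 4.5014

With perfect complements, no substitution: consume in ratio x:y = 1:1.
Budget: P_x·x + P_y·x = M, so (P_x + P_y)·x = M.
Demand: x*(P_x,P_y,M) = M/(P_x + P_y), y* = M/(P_x + P_y).
Here 12.44 + 2 = 14.44, giving x* = 4.5014.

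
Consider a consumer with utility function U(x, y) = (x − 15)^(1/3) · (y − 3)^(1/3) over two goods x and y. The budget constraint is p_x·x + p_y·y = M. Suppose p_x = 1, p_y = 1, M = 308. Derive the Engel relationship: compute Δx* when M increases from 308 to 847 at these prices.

Δx* = 269.5

This is Cobb-Douglas in (x−15, y−3): tangency gives 1/3·p_y·(y−3) = 1/3·p_x·(x−15).
Substituting into the budget: x* = 15 + 0.5·(M − 15·p_x − 3·p_y)/p_x, and y* = 3 + 0.5·(…)/p_y.
Discretionary income = 308 − 15·1 − 3·1 = 290; x* = 15 + 0.5·290/1 = 160.
At M' = 847: x* = 429.5. Change: 429.5 − 160 = 269.5.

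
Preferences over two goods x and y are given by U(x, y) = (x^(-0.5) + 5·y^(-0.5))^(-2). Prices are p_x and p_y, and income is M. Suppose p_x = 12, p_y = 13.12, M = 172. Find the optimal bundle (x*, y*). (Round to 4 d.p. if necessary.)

MRS = MU_x/MU_y = (1/5)·(y/x)^(1.5). Set equal to p_x/p_y.
Hence y/x = (5·p_x/p_y)^(1/(1.5)), i.e. raised to the 2/3 power.
With the ratio pinned down, the budget gives x* = M/(p_x + p_y·(y/x)) and y* = (y/x)·x*.
Numerically y/x = 2.755148, so x* = 172/(12 + 13.12·2.755148) = 3.5724 and y* = 2.755148·3.5724 = 9.8424.

x* = 3.5724, y* = 9.8424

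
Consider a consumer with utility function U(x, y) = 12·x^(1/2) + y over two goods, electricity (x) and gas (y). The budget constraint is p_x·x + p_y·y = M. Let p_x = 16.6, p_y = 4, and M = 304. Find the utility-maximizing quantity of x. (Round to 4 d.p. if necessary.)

x* = 2.0903

Utility is quasi-linear in y; the FOC for x is 6/√x = p_x/p_y.
Thus x* = (6·p_y/p_x)² — independent of M — with the rest of income spent on y.
Plugging in: x* = (6·4/16.6)² = 2.0903.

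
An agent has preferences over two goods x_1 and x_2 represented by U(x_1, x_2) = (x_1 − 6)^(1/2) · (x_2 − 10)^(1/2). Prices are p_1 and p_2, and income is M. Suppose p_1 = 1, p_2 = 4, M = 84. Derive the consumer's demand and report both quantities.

x_1* = 25, x_2* = 14.75

After buying the subsistence bundle (6, 10), a share 0.5 of the remaining income goes to x_1: x_1* = 6 + 0.5·(M − 6p_1 − 10p_2)/p_1.
Discretionary income = 84 − 6·1 − 10·4 = 38; x_1* = 6 + 0.5·38/1 = 25; x_2* = 10 + 0.5·38/4 = 14.75.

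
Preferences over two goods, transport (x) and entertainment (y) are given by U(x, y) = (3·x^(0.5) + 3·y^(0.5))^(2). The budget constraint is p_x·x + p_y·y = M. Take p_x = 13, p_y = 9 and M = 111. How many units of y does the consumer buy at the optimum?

y* = 7.2879

MRS = MU_x/MU_y = (y/x)^(0.5). Set equal to p_x/p_y.
Hence y/x = (p_x/p_y)^(1/(0.5)), i.e. raised to the 2 power.
With the ratio pinned down, the budget gives x* = M/(p_x + p_y·(y/x)) and y* = (y/x)·x*.
Numerically y/x = 2.08642, so x* = 111/(13 + 9·2.08642) = 3.493 and y* = 2.08642·3.493 = 7.2879.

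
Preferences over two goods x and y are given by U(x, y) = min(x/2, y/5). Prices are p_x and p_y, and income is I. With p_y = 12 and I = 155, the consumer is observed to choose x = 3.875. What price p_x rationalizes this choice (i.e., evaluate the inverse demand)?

With perfect complements, no substitution: consume in ratio x:y = 2:5.
Budget: p_x·x + p_y·(5/2)·x = I, so (2·p_x + 5·p_y)·x = 2·I.
Demand: x*(p_x,p_y,I) = 2·I/(2·p_x + 5·p_y), y* = 5·I/(2·p_x + 5·p_y).
Set x* = 3.875 in the demand function and solve for p_x: p_x = 10.

p_x = 10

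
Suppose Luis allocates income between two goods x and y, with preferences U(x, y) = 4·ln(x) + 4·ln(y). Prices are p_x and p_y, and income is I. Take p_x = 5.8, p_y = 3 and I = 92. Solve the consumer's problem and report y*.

MU_x/MU_y = (4·y)/(4·x); tangency sets this equal to p_x/p_y.
Rearranging, p_y·y = p_x·x. Substituting into the budget gives p_x·x·(1 + 1) = I.
Demand: x*(p_x,p_y,I) = 0.5·I/p_x and y* = 0.5·I/p_y.
At p_x=5.8, p_y=3, I=92: y* = 0.5·92/3 = 15.3333.

y* = 15.3333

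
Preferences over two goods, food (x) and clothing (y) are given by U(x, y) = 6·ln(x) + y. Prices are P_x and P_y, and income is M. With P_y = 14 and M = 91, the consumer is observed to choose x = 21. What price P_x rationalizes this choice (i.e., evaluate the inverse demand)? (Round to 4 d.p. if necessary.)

P_x = 4

Set MRS = P_x/P_y: (6/x)/1 = P_x/P_y.
So x*(P_x,P_y) = 6·P_y/P_x, independent of income; and y* = (M − 6·P_y)/P_y.
Set x* = 21 in the demand function and solve for P_x: P_x = 4.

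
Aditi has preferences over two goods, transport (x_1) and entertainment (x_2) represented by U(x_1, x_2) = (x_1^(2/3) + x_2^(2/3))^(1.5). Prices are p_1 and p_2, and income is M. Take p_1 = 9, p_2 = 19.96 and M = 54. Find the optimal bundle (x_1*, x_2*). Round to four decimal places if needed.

x_1* = 4.9862, x_2* = 0.4571

MU_x_1 ∝ x_1^(-1/3), MU_x_2 ∝ x_2^(-1/3), so MRS = (x_2/x_1)^(1/3) = p_1/p_2.
Hence x_2/x_1 = (p_1/p_2)^(1/(1/3)), i.e. raised to the 3 power.
With the ratio pinned down, the budget gives x_1* = M/(p_1 + p_2·(x_2/x_1)) and x_2* = (x_2/x_1)·x_1*.
Numerically x_2/x_1 = 0.091674, so x_1* = 54/(9 + 19.96·0.091674) = 4.9862 and x_2* = 0.091674·4.9862 = 0.4571.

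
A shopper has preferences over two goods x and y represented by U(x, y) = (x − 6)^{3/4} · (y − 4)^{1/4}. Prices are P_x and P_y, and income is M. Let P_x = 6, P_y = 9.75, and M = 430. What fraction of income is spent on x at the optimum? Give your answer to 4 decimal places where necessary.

Let x' = x−6, y' = y−4. MRS = 3·y'/x' = P_x/P_y.
After buying the subsistence bundle (6, 4), a share 0.75 of the remaining income goes to x: x* = 6 + 0.75·(M − 6P_x − 4P_y)/P_x.
Discretionary income = 430 − 6·6 − 4·9.75 = 355; x* = 6 + 0.75·355/6 = 50.375; y* = 4 + 0.25·355/9.75 = 13.1026.
Expenditure on x: 6·50.375 = 302.25; share = 0.7029.

share on x = 0.7029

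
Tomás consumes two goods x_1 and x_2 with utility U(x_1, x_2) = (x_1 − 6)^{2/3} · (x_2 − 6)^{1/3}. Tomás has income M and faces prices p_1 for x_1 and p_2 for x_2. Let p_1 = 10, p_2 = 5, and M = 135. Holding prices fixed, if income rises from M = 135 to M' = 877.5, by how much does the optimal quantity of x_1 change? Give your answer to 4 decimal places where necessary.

MRS = 2·(x_2−6)/(x_1−6). Tangency with p_1/p_2 gives x_2−6 = (1/2)·(p_1/p_2)·(x_1−6).
After buying the subsistence bundle (6, 6), a share 2/3 of the remaining income goes to x_1: x_1* = 6 + 2/3·(M − 6p_1 − 6p_2)/p_1.
Discretionary income = 135 − 6·10 − 6·5 = 45; x_1* = 6 + 2/3·45/10 = 9.
At M' = 877.5: x_1* = 58.5. Change: 58.5 − 9 = 49.5.

Δx_1* = 49.5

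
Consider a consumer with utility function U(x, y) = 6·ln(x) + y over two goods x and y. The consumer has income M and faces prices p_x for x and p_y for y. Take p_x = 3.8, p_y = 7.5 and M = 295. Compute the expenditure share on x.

share on x = 0.1525

Set MRS = p_x/p_y: (6/x)/1 = p_x/p_y.
So x*(p_x,p_y) = 6·p_y/p_x, independent of income; and y* = (M − 6·p_y)/p_y.
At the given prices: x* = 6·7.5/3.8 = 11.8421, and y* = 33.3333.
Expenditure on x: 3.8·11.8421 = 45; share = 0.1525.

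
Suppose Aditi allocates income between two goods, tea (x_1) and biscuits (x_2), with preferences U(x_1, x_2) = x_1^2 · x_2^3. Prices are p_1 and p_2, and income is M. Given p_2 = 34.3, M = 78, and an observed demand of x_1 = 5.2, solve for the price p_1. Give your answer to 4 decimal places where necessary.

p_1 = 6

MU_x_1/MU_x_2 = (2·x_2)/(3·x_1); tangency sets this equal to p_1/p_2.
Rearranging, p_2·x_2 = (3/2)·p_1·x_1. Substituting into the budget gives p_1·x_1·(1 + (3/2)) = M.
Demand: x_1*(p_1,p_2,M) = 0.4·M/p_1 and x_2* = 0.6·M/p_2.
Set x_1* = 5.2 in the demand function and solve for p_1: p_1 = 6.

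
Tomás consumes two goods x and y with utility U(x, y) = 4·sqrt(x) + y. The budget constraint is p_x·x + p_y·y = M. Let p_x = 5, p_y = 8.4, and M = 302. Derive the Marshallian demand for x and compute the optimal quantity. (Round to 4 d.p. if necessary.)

x* = 11.2896

MU_x = 2/√x, MU_y = 1. Tangency: 2/√x = p_x/p_y.
Solve: √x = 2·p_y/p_x, so x*(p_x,p_y) = (2·p_y/p_x)², and y* = (M − p_x·x*)/p_y.
Plugging in: x* = (2·8.4/5)² = 11.2896.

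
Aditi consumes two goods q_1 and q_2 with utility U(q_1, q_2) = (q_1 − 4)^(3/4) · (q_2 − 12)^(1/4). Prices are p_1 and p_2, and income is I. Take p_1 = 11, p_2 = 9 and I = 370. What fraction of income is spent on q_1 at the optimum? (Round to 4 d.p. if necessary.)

Let q_1' = q_1−4, q_2' = q_2−12. MRS = 3·q_2'/q_1' = p_1/p_2.
After buying the subsistence bundle (4, 12), a share 0.75 of the remaining income goes to q_1: q_1* = 4 + 0.75·(I − 4p_1 − 12p_2)/p_1.
Discretionary income = 370 − 4·11 − 12·9 = 218; q_1* = 4 + 0.75·218/11 = 18.8636; q_2* = 12 + 0.25·218/9 = 18.0556.
Expenditure on q_1: 11·18.8636 = 207.5; share = 0.5608.

share on q_1 = 0.5608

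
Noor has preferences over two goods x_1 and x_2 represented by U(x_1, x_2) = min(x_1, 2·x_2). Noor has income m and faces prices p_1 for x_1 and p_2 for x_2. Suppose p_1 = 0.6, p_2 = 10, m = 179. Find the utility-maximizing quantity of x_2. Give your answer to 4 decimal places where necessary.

Leontief preferences: the optimum is at the kink where x_1/2 = x_2/1, i.e. x_2 = (1/2)·x_1.
Budget: p_1·x_1 + p_2·(1/2)·x_1 = m, so (2·p_1 + p_2)·x_1 = 2·m.
Demand: x_1*(p_1,p_2,m) = 2·m/(2·p_1 + p_2), x_2* = m/(2·p_1 + p_2).
Here 2·0.6 + 10 = 11.2, giving x_2* = 15.9821.

x_2* = 15.9821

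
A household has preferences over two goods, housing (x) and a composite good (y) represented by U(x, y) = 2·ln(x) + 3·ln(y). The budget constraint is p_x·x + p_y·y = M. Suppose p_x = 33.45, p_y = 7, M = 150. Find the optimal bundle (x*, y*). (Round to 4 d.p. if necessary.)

Demand: x*(p_x,p_y,M) = 0.4·M/p_x and y* = 0.6·M/p_y.
At p_x=33.45, p_y=7, M=150: x* = 0.4·150/33.45 = 1.7937, y* = 12.8571.

x* = 1.7937, y* = 12.8571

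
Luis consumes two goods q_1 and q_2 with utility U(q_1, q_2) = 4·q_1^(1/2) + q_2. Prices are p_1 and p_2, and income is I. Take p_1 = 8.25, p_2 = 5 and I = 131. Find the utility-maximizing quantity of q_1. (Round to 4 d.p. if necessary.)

q_1* = 1.4692

Plugging in: q_1* = (2·5/8.25)² = 1.4692.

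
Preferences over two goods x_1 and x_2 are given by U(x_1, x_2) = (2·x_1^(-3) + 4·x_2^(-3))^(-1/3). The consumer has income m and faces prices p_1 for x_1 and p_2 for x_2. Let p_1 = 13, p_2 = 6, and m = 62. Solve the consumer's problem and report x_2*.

x_2* = 4.1305

MRS = MU_x_1/MU_x_2 = (1/2)·(x_2/x_1)^(4). Set equal to p_1/p_2.
Hence x_2/x_1 = (2·p_1/p_2)^(1/(4)), i.e. raised to the 0.25 power.
Substitute x_2 = (x_2/x_1)·x_1 into the budget: x_1* = m/(p_1 + p_2·(x_2/x_1)).
Numerically x_2/x_1 = 1.442798, so x_1* = 62/(13 + 6·1.442798) = 2.8628 and x_2* = 1.442798·2.8628 = 4.1305.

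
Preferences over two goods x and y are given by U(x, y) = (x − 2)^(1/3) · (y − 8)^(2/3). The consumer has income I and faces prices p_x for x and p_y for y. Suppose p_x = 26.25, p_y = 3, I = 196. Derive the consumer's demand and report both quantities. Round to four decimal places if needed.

x* = 3.5175, y* = 34.5556

Let x' = x−2, y' = y−8. MRS = (1/2)·y'/x' = p_x/p_y.
Substituting into the budget: x* = 2 + 1/3·(I − 2·p_x − 8·p_y)/p_x, and y* = 8 + 2/3·(…)/p_y.
Discretionary income = 196 − 2·26.25 − 8·3 = 119.5; x* = 2 + 1/3·119.5/26.25 = 3.5175; y* = 8 + 2/3·119.5/3 = 34.5556.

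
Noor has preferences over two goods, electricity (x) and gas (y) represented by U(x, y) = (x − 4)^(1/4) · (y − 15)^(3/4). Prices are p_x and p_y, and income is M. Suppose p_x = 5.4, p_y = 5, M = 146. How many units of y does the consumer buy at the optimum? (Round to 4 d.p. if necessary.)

MRS = (1/3)·(y−15)/(x−4). Tangency with p_x/p_y gives y−15 = 3·(p_x/p_y)·(x−4).
After buying the subsistence bundle (4, 15), a share 0.25 of the remaining income goes to x: x* = 4 + 0.25·(M − 4p_x − 15p_y)/p_x.
Discretionary income = 146 − 4·5.4 − 15·5 = 49.4; y* = 15 + 0.75·49.4/5 = 22.41.

y* = 22.41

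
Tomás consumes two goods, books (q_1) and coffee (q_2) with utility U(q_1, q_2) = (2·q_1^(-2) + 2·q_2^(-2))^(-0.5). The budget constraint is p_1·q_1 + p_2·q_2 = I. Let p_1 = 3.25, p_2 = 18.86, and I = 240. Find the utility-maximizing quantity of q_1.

q_1* = 17.4607

From the CES first-order condition, (q_2/q_1)^(3) = p_1/p_2.
Hence q_2/q_1 = (p_1/p_2)^(1/(3)), i.e. raised to the 1/3 power.
Substitute q_2 = (q_2/q_1)·q_1 into the budget: q_1* = I/(p_1 + p_2·(q_2/q_1)).
Numerically q_2/q_1 = 0.556477, so q_1* = 240/(3.25 + 18.86·0.556477) = 17.4607.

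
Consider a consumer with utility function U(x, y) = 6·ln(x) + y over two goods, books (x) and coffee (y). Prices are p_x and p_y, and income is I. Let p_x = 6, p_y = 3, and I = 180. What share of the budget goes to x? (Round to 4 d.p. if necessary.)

MU_x = 6/x, MU_y = 1. Tangency: 6/x = p_x/p_y.
So x*(p_x,p_y) = 6·p_y/p_x, independent of income; and y* = (I − 6·p_y)/p_y.
At the given prices: x* = 6·3/6 = 3, and y* = 54.
Expenditure on x: 6·3 = 18; share = 0.1.

share on x = 0.1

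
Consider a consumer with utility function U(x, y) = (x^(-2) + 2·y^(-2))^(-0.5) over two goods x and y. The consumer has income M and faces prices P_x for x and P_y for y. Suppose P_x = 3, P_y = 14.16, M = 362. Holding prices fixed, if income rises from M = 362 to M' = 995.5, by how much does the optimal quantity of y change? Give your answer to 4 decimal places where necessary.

From the CES first-order condition, (1/2)·(y/x)^(3) = P_x/P_y.
Solve for the ratio: y/x = [2·P_x/P_y]^(1/3).
Substitute y = (y/x)·x into the budget: x* = M/(P_x + P_y·(y/x)).
Numerically y/x = 0.751097, so x* = 362/(3 + 14.16·0.751097) = 26.5483 and y* = 0.751097·26.5483 = 19.9403.
At M' = 995.5: y* = 54.8359. Change: 54.8359 − 19.9403 = 34.8956.

Δy* = 34.8956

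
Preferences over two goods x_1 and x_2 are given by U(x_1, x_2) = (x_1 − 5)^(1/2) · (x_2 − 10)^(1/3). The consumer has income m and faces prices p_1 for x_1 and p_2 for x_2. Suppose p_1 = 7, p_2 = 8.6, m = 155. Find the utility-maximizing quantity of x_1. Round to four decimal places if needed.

After buying the subsistence bundle (5, 10), a share 0.6 of the remaining income goes to x_1: x_1* = 5 + 0.6·(m − 5p_1 − 10p_2)/p_1.
Discretionary income = 155 − 5·7 − 10·8.6 = 34; x_1* = 5 + 0.6·34/7 = 7.9143.

x_1* = 7.9143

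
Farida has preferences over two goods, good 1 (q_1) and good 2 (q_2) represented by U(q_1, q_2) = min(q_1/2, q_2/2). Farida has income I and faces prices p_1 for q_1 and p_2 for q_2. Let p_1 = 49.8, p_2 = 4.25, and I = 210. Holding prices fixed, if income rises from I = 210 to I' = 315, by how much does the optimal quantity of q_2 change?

Here 2·49.8 + 2·4.25 = 108.1, giving q_2* = 3.8853.
At I' = 315: q_2* = 5.8279. Change: 5.8279 − 3.8853 = 1.9426.

Δq_2* = 1.9426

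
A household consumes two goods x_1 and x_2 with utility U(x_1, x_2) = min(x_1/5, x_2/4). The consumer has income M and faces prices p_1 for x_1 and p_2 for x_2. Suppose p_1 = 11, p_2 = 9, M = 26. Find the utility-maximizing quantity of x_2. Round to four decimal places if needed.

x_2* = 1.1429

Here 5·11 + 4·9 = 91, giving x_2* = 1.1429.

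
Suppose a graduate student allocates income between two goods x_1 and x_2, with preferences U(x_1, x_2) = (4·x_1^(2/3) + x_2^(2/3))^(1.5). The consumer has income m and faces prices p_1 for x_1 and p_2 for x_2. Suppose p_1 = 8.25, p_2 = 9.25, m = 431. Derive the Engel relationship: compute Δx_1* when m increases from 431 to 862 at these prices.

MRS = MU_x_1/MU_x_2 = 4·(x_2/x_1)^(1/3). Set equal to p_1/p_2.
Hence x_2/x_1 = ((1/4)·p_1/p_2)^(1/(1/3)), i.e. raised to the 3 power.
Substitute x_2 = (x_2/x_1)·x_1 into the budget: x_1* = m/(p_1 + p_2·(x_2/x_1)).
Numerically x_2/x_1 = 0.011086, so x_1* = 431/(8.25 + 9.25·0.011086) = 51.6011.
At m' = 862: x_1* = 103.2021. Change: 103.2021 − 51.6011 = 51.6011.

Δx_1* = 51.6011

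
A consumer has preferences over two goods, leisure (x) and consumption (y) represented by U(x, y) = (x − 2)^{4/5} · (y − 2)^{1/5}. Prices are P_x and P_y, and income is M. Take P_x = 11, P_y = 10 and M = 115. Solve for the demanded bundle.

This is Cobb-Douglas in (x−2, y−2): tangency gives 0.8·P_y·(y−2) = 0.2·P_x·(x−2).
Substituting into the budget: x* = 2 + 0.8·(M − 2·P_x − 2·P_y)/P_x, and y* = 2 + 0.2·(…)/P_y.
Discretionary income = 115 − 2·11 − 2·10 = 73; x* = 2 + 0.8·73/11 = 7.3091; y* = 2 + 0.2·73/10 = 3.46.

x* = 7.3091, y* = 3.46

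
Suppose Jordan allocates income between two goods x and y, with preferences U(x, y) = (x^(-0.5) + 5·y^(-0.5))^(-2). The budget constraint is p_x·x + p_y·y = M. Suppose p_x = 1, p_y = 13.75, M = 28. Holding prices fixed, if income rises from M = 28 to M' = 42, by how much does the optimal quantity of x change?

Δx* = 1.7489

From the CES first-order condition, (1/5)·(y/x)^(1.5) = p_x/p_y.
Hence y/x = (5·p_x/p_y)^(1/(1.5)), i.e. raised to the 2/3 power.
With the ratio pinned down, the budget gives x* = M/(p_x + p_y·(y/x)) and y* = (y/x)·x*.
Numerically y/x = 0.509462, so x* = 28/(1 + 13.75·0.509462) = 3.4978.
At M' = 42: x* = 5.2467. Change: 5.2467 − 3.4978 = 1.7489.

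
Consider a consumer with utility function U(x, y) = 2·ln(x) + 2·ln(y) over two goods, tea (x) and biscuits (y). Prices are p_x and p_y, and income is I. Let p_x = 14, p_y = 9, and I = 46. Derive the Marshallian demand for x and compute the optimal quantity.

Tangency: MRS = y/x = p_x/p_y.
Rearranging, p_y·y = p_x·x. Substituting into the budget gives p_x·x·(1 + 1) = I.
Demand: x*(p_x,p_y,I) = 0.5·I/p_x and y* = 0.5·I/p_y.
At p_x=14, p_y=9, I=46: x* = 0.5·46/14 = 1.6429.

x* = 1.6429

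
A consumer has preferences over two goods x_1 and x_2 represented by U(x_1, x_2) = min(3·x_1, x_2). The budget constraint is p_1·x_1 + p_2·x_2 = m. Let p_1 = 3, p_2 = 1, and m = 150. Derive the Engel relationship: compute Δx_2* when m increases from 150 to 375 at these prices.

Δx_2* = 112.5

Demand: x_1*(p_1,p_2,m) = m/(p_1 + 3·p_2), x_2* = 3·m/(p_1 + 3·p_2).
Here 3 + 3·1 = 6, giving x_2* = 75.
At m' = 375: x_2* = 187.5. Change: 187.5 − 75 = 112.5.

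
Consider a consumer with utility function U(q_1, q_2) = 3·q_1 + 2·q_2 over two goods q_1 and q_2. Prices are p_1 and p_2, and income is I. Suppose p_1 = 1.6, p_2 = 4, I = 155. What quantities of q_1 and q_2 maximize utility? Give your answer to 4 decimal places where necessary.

q_1* = 96.875, q_2* = 0

Perfect substitutes: compare marginal utility per dollar. 3/p_1 vs 2/p_2 → 1.875 vs 0.5.
q_1 gives more utility per dollar, so spend all income on q_1: q_1* = I/p_1, q_2* = 0.
Numerically: q_1* = 96.875, q_2* = 0.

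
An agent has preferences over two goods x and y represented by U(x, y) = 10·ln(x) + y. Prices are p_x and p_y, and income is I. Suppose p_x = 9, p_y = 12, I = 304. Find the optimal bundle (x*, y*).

x* = 13.3333, y* = 15.3333

MU_x = 10/x, MU_y = 1. Tangency: 10/x = p_x/p_y.
So x*(p_x,p_y) = 10·p_y/p_x, independent of income; and y* = (I − 10·p_y)/p_y.
At the given prices: x* = 10·12/9 = 13.3333, and y* = 15.3333.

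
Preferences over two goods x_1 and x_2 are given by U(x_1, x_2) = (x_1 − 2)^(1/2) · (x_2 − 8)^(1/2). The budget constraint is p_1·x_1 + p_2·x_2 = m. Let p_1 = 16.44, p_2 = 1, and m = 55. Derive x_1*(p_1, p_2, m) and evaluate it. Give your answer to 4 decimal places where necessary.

x_1* = 2.4294

This is Cobb-Douglas in (x_1−2, x_2−8): tangency gives 0.5·p_2·(x_2−8) = 0.5·p_1·(x_1−2).
After buying the subsistence bundle (2, 8), a share 0.5 of the remaining income goes to x_1: x_1* = 2 + 0.5·(m − 2p_1 − 8p_2)/p_1.
Discretionary income = 55 − 2·16.44 − 8·1 = 14.12; x_1* = 2 + 0.5·14.12/16.44 = 2.4294.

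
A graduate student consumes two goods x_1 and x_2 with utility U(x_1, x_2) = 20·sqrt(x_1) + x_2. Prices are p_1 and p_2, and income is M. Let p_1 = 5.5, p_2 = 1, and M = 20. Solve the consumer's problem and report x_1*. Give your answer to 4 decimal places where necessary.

MU_x_1 = 10/√x_1, MU_x_2 = 1. Tangency: 10/√x_1 = p_1/p_2.
Thus x_1* = (10·p_2/p_1)² — independent of M — with the rest of income spent on x_2.
Plugging in: x_1* = (10·1/5.5)² = 3.3058.

x_1* = 3.3058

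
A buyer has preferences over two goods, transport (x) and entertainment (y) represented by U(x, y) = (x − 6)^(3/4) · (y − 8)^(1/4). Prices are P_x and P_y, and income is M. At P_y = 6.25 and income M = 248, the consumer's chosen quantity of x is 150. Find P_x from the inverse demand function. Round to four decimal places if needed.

P_x = 1

Let x' = x−6, y' = y−8. MRS = 3·y'/x' = P_x/P_y.
After buying the subsistence bundle (6, 8), a share 0.75 of the remaining income goes to x: x* = 6 + 0.75·(M − 6P_x − 8P_y)/P_x.
Set x* = 150 in the demand function and solve for P_x: P_x = 1.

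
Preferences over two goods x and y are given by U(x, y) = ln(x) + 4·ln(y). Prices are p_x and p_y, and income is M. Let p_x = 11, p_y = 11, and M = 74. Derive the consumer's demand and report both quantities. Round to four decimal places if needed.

x* = 1.3455, y* = 5.3818

Tangency: MRS = (1/4)·y/x = p_x/p_y.
Rearranging, p_y·y = 4·p_x·x. Substituting into the budget gives p_x·x·(1 + 4) = M.
Demand: x*(p_x,p_y,M) = 0.2·M/p_x and y* = 0.8·M/p_y.
At p_x=11, p_y=11, M=74: x* = 0.2·74/11 = 1.3455, y* = 5.3818.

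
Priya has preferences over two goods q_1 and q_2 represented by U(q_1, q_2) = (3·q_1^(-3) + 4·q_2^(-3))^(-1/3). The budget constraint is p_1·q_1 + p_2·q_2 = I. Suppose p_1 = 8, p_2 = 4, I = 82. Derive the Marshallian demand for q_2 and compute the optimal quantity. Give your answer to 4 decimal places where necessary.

q_2* = 7.9919

MRS = MU_q_1/MU_q_2 = (3/4)·(q_2/q_1)^(4). Set equal to p_1/p_2.
Hence q_2/q_1 = ((4/3)·p_1/p_2)^(1/(4)), i.e. raised to the 0.25 power.
With the ratio pinned down, the budget gives q_1* = I/(p_1 + p_2·(q_2/q_1)) and q_2* = (q_2/q_1)·q_1*.
Numerically q_2/q_1 = 1.277886, so q_1* = 82/(8 + 4·1.277886) = 6.254 and q_2* = 1.277886·6.254 = 7.9919.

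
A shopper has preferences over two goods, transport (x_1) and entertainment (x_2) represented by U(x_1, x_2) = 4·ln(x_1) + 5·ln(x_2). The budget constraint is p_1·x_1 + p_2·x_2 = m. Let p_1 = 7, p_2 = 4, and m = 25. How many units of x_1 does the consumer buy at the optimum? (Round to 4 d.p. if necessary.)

x_1* = 1.5873

MU_x_1/MU_x_2 = (4·x_2)/(5·x_1); tangency sets this equal to p_1/p_2.
So 4·p_2·x_2 = 5·p_1·x_1; combined with the budget, a share 4/9 of income goes to x_1.
Demand: x_1*(p_1,p_2,m) = 4/9·m/p_1 and x_2* = 5/9·m/p_2.
At p_1=7, p_2=4, m=25: x_1* = 4/9·25/7 = 1.5873.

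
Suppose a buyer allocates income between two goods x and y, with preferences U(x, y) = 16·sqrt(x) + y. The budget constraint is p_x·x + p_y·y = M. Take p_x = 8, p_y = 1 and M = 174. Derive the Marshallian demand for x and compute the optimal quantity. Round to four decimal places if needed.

x* = 1

Set MRS = p_x/p_y: 8·x^(−1/2) = p_x/p_y.
Solve: √x = 8·p_y/p_x, so x*(p_x,p_y) = (8·p_y/p_x)², and y* = (M − p_x·x*)/p_y.
Plugging in: x* = (8·1/8)² = 1.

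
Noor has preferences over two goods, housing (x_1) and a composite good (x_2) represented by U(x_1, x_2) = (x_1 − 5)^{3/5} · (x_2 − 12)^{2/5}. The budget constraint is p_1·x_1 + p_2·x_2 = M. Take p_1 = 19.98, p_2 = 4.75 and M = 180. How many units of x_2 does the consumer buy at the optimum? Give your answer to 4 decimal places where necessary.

Let x_1' = x_1−5, x_2' = x_2−12. MRS = (3/2)·x_2'/x_1' = p_1/p_2.
Substituting into the budget: x_1* = 5 + 0.6·(M − 5·p_1 − 12·p_2)/p_1, and x_2* = 12 + 0.4·(…)/p_2.
Discretionary income = 180 − 5·19.98 − 12·4.75 = 23.1; x_2* = 12 + 0.4·23.1/4.75 = 13.9453.

x_2* = 13.9453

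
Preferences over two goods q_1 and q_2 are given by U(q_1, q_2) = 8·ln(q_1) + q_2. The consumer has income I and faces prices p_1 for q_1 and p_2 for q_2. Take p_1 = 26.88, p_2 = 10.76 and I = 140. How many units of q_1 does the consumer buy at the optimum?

q_1* = 3.2024

So q_1*(p_1,p_2) = 8·p_2/p_1, independent of income; and q_2* = (I − 8·p_2)/p_2.
At the given prices: q_1* = 8·10.76/26.88 = 3.2024.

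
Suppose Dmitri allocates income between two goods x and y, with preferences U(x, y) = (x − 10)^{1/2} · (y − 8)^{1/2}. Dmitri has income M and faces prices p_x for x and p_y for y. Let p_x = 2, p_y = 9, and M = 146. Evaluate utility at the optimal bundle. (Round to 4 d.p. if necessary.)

V = 6.364

MRS = (y−8)/(x−10). Tangency with p_x/p_y gives y−8 = (p_x/p_y)·(x−10).
After buying the subsistence bundle (10, 8), a share 0.5 of the remaining income goes to x: x* = 10 + 0.5·(M − 10p_x − 8p_y)/p_x.
Discretionary income = 146 − 10·2 − 8·9 = 54; x* = 10 + 0.5·54/2 = 23.5; y* = 8 + 0.5·54/9 = 11.
Utility at the optimum: U(23.5, 11) = 6.364.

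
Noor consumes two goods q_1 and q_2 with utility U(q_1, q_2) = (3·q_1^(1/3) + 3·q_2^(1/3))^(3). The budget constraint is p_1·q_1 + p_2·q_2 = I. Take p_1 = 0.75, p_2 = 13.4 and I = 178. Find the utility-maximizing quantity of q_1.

q_1* = 191.9272

MU_q_1 ∝ 3·q_1^(-2/3), MU_q_2 ∝ 3·q_2^(-2/3), so MRS = (q_2/q_1)^(2/3) = p_1/p_2.
Hence q_2/q_1 = (p_1/p_2)^(1/(2/3)), i.e. raised to the 1.5 power.
Substitute q_2 = (q_2/q_1)·q_1 into the budget: q_1* = I/(p_1 + p_2·(q_2/q_1)).
Numerically q_2/q_1 = 0.013241, so q_1* = 178/(0.75 + 13.4·0.013241) = 191.9272.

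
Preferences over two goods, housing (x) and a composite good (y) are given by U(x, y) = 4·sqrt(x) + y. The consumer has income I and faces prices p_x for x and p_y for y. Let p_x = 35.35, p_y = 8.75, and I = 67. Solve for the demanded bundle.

x* = 0.2451, y* = 6.667

Utility is quasi-linear in y; the FOC for x is 2/√x = p_x/p_y.
Solve: √x = 2·p_y/p_x, so x*(p_x,p_y) = (2·p_y/p_x)², and y* = (I − p_x·x*)/p_y.
Plugging in: x* = (2·8.75/35.35)² = 0.2451, y* = 6.667.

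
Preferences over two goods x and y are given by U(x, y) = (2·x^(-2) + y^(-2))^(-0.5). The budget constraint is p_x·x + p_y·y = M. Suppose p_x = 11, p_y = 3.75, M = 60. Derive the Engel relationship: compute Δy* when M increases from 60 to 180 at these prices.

Δy* = 8.9341

MRS = MU_x/MU_y = 2·(y/x)^(3). Set equal to p_x/p_y.
Hence y/x = ((1/2)·p_x/p_y)^(1/(3)), i.e. raised to the 1/3 power.
With the ratio pinned down, the budget gives x* = M/(p_x + p_y·(y/x)) and y* = (y/x)·x*.
Numerically y/x = 1.136171, so x* = 60/(11 + 3.75·1.136171) = 3.9317 and y* = 1.136171·3.9317 = 4.4671.
At M' = 180: y* = 13.4012. Change: 13.4012 − 4.4671 = 8.9341.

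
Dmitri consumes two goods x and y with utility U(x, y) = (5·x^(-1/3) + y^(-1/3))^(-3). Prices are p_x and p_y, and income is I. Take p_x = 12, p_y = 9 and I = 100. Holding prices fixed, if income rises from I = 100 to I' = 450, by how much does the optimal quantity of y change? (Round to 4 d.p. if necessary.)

Δy* = 8.4669

MU_x ∝ 5·x^(-4/3), MU_y ∝ y^(-4/3), so MRS = 5·(y/x)^(4/3) = p_x/p_y.
Hence y/x = ((1/5)·p_x/p_y)^(1/(4/3)), i.e. raised to the 0.75 power.
With the ratio pinned down, the budget gives x* = I/(p_x + p_y·(y/x)) and y* = (y/x)·x*.
Numerically y/x = 0.371088, so x* = 100/(12 + 9·0.371088) = 6.519 and y* = 0.371088·6.519 = 2.4191.
At I' = 450: y* = 10.886. Change: 10.886 − 2.4191 = 8.4669.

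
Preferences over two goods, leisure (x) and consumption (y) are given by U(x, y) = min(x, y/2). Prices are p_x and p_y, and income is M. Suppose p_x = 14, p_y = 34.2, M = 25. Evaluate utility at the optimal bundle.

V = 0.3034

Leontief preferences: the optimum is at the kink where x/1 = y/2, i.e. y = 2·x.
Budget: p_x·x + p_y·2·x = M, so (p_x + 2·p_y)·x = M.
Demand: x*(p_x,p_y,M) = M/(p_x + 2·p_y), y* = 2·M/(p_x + 2·p_y).
Here 14 + 2·34.2 = 82.4, giving x* = 0.3034 and y* = 0.6068.
Utility at the optimum: U(0.3034, 0.6068) = 0.3034.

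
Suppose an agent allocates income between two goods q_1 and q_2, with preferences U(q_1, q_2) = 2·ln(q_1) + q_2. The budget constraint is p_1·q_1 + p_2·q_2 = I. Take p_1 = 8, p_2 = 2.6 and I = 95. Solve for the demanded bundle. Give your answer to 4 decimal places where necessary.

So q_1*(p_1,p_2) = 2·p_2/p_1, independent of income; and q_2* = (I − 2·p_2)/p_2.
At the given prices: q_1* = 2·2.6/8 = 0.65, and q_2* = 34.5385.

q_1* = 0.65, q_2* = 34.5385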